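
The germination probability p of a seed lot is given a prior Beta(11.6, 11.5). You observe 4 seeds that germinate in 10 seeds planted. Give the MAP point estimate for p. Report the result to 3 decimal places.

Prior: Beta(11.6, 11.5).
Data: 4 successes in 10 trials. The binomial likelihood contributes p^4(1−p)^6, so the posterior is Beta(11.6+4, 11.5+6) = Beta(15.6, 17.5).
For Beta(a, b) with a, b > 1 the mode is (a−1)/(a+b−2) = 14.6/31.1 ≈ 0.469.

p̂_MAP = 0.469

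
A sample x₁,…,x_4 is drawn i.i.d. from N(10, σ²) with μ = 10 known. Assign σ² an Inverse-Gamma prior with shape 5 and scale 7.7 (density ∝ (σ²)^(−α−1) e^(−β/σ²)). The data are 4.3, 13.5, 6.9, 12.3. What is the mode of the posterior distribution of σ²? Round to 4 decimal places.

σ̂²_MAP = 4.6900

Sum of squared deviations about the known mean: SS = (4.3−10)² + (13.5−10)² + (6.9−10)² + (12.3−10)² = 59.64.
The Normal likelihood contributes (σ²)^(−n/2) exp(−SS/(2σ²)), so the posterior is Inverse-Gamma(α + n/2, β + SS/2) = Inverse-Gamma(7, 37.52).
The mode of Inverse-Gamma(a, b) is b/(a+1) = 37.52/8 ≈ 4.6900.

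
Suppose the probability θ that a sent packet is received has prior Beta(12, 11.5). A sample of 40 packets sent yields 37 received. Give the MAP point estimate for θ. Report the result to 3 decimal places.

Prior: Beta(12, 11.5).
Data: 37 successes in 40 trials. The binomial likelihood contributes θ^37(1−θ)^3, so the posterior is Beta(12+37, 11.5+3) = Beta(49, 14.5).
For Beta(a, b) with a, b > 1 the mode is (a−1)/(a+b−2) = 48/61.5 ≈ 0.780.

θ̂_MAP = 0.780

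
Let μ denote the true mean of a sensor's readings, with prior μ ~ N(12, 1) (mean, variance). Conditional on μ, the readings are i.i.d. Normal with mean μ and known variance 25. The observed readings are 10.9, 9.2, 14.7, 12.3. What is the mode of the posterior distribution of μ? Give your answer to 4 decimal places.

μ̂_MAP = 11.9690

n = 4; x̄ = (10.9 + 9.2 + 14.7 + 12.3)/4 = 47.1/4 = 11.775.
For a Normal prior and Normal likelihood with known variance, the posterior is Normal; its mode equals its mean, the precision-weighted average.
Prior precision 1/σ₀² = 1/1 = 1; data precision n/σ² = 4/25 = 0.16.
μ̂ = (1·12 + 0.16·11.775) / (1 + 0.16) = 13.884/1.16 = 3471/290 ≈ 11.9690.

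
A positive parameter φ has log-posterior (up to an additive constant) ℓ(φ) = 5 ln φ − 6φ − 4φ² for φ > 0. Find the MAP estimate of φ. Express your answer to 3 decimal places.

φ̂_MAP = 0.500

ℓ'(φ) = 5/φ − 6 − 8φ. Setting this to zero and multiplying by φ: 8φ² + 6φ − 5 = 0.
φ = (−6 + √(6² + 4·8·5)) / (2·8) = (−6 + √196) / 16 = (−6 + 14)/16 = 1/2.
ℓ''(φ) = −5/φ² − 8 < 0, confirming a maximum.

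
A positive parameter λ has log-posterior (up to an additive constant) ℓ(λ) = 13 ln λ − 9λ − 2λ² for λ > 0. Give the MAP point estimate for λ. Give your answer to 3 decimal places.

λ̂_MAP = 1.000

ℓ'(λ) = 13/λ − 9 − 4λ. Setting this to zero and multiplying by λ: 4λ² + 9λ − 13 = 0.
λ = (−9 + √(9² + 4·4·13)) / (2·4) = (−9 + √289) / 8 = (−9 + 17)/8 = 1.
ℓ''(λ) = −13/λ² − 4 < 0, confirming a maximum.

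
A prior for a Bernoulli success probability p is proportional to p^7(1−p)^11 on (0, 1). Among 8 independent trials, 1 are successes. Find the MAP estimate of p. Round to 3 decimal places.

p̂_MAP = 0.308

The prior density ∝ p^7(1−p)^11 is the kernel of Beta(8, 12).
Data: 1 success in 8 trials. The binomial likelihood contributes p(1−p)^7, so the posterior is Beta(8+1, 12+7) = Beta(9, 19).
For Beta(a, b) with a, b > 1 the mode is (a−1)/(a+b−2) = 8/26 ≈ 0.308.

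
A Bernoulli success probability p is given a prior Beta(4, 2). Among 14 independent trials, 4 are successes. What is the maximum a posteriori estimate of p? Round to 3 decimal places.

p̂_MAP = 0.389

Prior: Beta(4, 2).
Data: 4 successes in 14 trials. The binomial likelihood contributes p^4(1−p)^10, so the posterior is Beta(4+4, 2+10) = Beta(8, 12).
For Beta(a, b) with a, b > 1 the mode is (a−1)/(a+b−2) = 7/18 ≈ 0.389.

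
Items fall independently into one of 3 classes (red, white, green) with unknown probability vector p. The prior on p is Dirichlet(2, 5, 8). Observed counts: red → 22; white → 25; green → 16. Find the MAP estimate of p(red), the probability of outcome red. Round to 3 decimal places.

The posterior is Dirichlet(αᵢ + nᵢ) = Dirichlet(24, 30, 24).
For a Dirichlet(a₁,…,a_K) with all aᵢ > 1, the mode has j-th component (aⱼ − 1)/(Σaᵢ − K).
Here Σaᵢ = 78 and K = 3, so p(red) = (24 − 1)/(78 − 3) = 23/75 ≈ 0.307.

MAP estimate of p(red) = 0.307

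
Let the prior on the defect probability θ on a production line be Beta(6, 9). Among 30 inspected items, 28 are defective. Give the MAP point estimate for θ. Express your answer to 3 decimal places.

Prior: Beta(6, 9).
Data: 28 successes in 30 trials. The binomial likelihood contributes θ^28(1−θ)^2, so the posterior is Beta(6+28, 9+2) = Beta(34, 11).
For Beta(a, b) with a, b > 1 the mode is (a−1)/(a+b−2) = 33/43 ≈ 0.767.

θ̂_MAP = 0.767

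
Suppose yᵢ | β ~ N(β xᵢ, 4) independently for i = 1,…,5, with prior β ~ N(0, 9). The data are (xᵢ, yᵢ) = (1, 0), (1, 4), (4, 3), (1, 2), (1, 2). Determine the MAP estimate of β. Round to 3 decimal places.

log p(β | y) = −Σ(yᵢ − βxᵢ)²/(2·4) − β²/(2·9) + const.
Setting the derivative to zero: Σxᵢ(yᵢ − βxᵢ)/4 − β/9 = 0, so β = Σxᵢyᵢ / (Σxᵢ² + σ²/τ²).
Σxᵢyᵢ = 1·0 + 1·4 + 4·3 + 1·2 + 1·2 = 20; Σxᵢ² = 20; σ²/τ² = 4/9.
β̂_MAP = 20 / (20 + 4/9) = 20/(184/9) = 45/46 ≈ 0.978.

β̂_MAP = 0.978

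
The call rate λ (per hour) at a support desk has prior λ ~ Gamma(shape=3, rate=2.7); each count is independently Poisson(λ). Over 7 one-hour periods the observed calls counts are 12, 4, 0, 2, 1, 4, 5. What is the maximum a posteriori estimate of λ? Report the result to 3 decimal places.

λ̂_MAP = 3.093

Σxᵢ = 12+4+0+2+1+4+5 = 28, with n = 7.
Posterior ∝ λ^2e^(−2.7λ) · λ^28e^(−7λ) = λ^30e^(−9.7λ), i.e. Gamma(shape=31, rate=9.7).
The mode of a Gamma(a, b) with a ≥ 1 (shape–rate) is (a−1)/b = 30/9.7 ≈ 3.093.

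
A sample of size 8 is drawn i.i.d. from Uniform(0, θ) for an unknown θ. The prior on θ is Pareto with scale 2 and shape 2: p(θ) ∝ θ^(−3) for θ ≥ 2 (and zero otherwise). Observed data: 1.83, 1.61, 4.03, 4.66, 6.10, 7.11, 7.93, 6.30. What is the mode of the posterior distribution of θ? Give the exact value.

The Uniform(0, θ) likelihood is θ^(−n) for θ ≥ max(xᵢ), zero otherwise. Here max(xᵢ) = 7.93.
Posterior ∝ θ^(−3) · θ^(−8) = θ^(−11) on θ ≥ max(2, 7.93) = 7.93.
This density is strictly decreasing in θ, so the posterior mode lies at the lower boundary of the support.

θ̂_MAP = 7.93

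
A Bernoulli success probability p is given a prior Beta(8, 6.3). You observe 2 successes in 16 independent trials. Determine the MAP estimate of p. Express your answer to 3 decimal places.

p̂_MAP = 0.318

Prior: Beta(8, 6.3).
Data: 2 successes in 16 trials. The binomial likelihood contributes p^2(1−p)^14, so the posterior is Beta(8+2, 6.3+14) = Beta(10, 20.3).
For Beta(a, b) with a, b > 1 the mode is (a−1)/(a+b−2) = 9/28.3 ≈ 0.318.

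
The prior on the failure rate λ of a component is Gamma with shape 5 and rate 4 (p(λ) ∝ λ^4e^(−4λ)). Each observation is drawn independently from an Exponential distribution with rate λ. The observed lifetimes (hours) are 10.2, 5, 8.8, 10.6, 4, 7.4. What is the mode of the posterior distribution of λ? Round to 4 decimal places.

λ̂_MAP = 0.2000

The Exponential(rate=λ) likelihood is ∝ λ^n e^(−λΣtᵢ). Here n = 6 and Σtᵢ = 10.2 + 5 + 8.8 + 10.6 + 4 + 7.4 = 46.
Posterior ∝ λ^4e^(−4λ) · λ^6e^(−46λ) = λ^10e^(−50λ), i.e. Gamma(11, 50).
Mode = (a−1)/b = 10/50 ≈ 0.2000.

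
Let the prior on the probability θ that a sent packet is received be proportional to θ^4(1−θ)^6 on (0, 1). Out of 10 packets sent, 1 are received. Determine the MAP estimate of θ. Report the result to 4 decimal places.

θ̂_MAP = 0.2500

The prior density ∝ θ^4(1−θ)^6 is the kernel of Beta(5, 7).
Data: 1 success in 10 trials. The binomial likelihood contributes θ(1−θ)^9, so the posterior is Beta(5+1, 7+9) = Beta(6, 16).
For Beta(a, b) with a, b > 1 the mode is (a−1)/(a+b−2) = 5/20 ≈ 0.2500.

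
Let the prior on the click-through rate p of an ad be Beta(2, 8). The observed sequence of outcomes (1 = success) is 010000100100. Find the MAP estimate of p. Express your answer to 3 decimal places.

p̂_MAP = 0.200

Prior: Beta(2, 8).
Data: 3 successes in 12 trials (from the sequence). The binomial likelihood contributes p^3(1−p)^9, so the posterior is Beta(2+3, 8+9) = Beta(5, 17).
For Beta(a, b) with a, b > 1 the mode is (a−1)/(a+b−2) = 4/20 ≈ 0.200.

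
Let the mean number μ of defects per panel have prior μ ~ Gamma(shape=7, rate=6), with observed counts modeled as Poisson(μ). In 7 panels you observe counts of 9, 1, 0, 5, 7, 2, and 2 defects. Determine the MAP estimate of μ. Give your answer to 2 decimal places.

μ̂_MAP = 2.46

Σxᵢ = 9+1+0+5+7+2+2 = 26, with n = 7.
Posterior ∝ μ^6e^(−6μ) · μ^26e^(−7μ) = μ^32e^(−13μ), i.e. Gamma(shape=33, rate=13).
The mode of a Gamma(a, b) with a ≥ 1 (shape–rate) is (a−1)/b = 32/13 ≈ 2.46.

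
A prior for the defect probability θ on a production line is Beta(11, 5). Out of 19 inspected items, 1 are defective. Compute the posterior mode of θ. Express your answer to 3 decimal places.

Prior: Beta(11, 5).
Data: 1 success in 19 trials. The binomial likelihood contributes θ(1−θ)^18, so the posterior is Beta(11+1, 5+18) = Beta(12, 23).
For Beta(a, b) with a, b > 1 the mode is (a−1)/(a+b−2) = 11/33 ≈ 0.333.

θ̂_MAP = 0.333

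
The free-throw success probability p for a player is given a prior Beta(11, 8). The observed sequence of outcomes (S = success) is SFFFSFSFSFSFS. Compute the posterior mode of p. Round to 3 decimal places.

p̂_MAP = 0.533

Prior: Beta(11, 8).
Data: 6 successes in 13 trials (from the sequence). The binomial likelihood contributes p^6(1−p)^7, so the posterior is Beta(11+6, 8+7) = Beta(17, 15).
For Beta(a, b) with a, b > 1 the mode is (a−1)/(a+b−2) = 16/30 ≈ 0.533.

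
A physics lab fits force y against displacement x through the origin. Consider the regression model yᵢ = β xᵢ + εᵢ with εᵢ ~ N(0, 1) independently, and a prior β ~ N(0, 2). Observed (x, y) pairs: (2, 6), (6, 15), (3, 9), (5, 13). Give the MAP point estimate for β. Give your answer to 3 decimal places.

log p(β | y) = −Σ(yᵢ − βxᵢ)²/(2·1) − β²/(2·2) + const.
Setting the derivative to zero: Σxᵢ(yᵢ − βxᵢ)/1 − β/2 = 0, so β = Σxᵢyᵢ / (Σxᵢ² + σ²/τ²).
Σxᵢyᵢ = 2·6 + 6·15 + 3·9 + 5·13 = 194; Σxᵢ² = 74; σ²/τ² = 0.5.
β̂_MAP = 194 / (74 + 0.5) = 194/74.5 ≈ 2.604.

β̂_MAP = 2.604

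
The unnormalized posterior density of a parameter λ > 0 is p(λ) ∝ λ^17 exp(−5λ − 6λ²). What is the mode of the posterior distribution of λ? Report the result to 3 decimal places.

λ̂_MAP = 1.000

ℓ'(λ) = 17/λ − 5 − 12λ. Setting this to zero and multiplying by λ: 12λ² + 5λ − 17 = 0.
λ = (−5 + √(5² + 4·12·17)) / (2·12) = (−5 + √841) / 24 = (−5 + 29)/24 = 1.
ℓ''(λ) = −17/λ² − 12 < 0, confirming a maximum.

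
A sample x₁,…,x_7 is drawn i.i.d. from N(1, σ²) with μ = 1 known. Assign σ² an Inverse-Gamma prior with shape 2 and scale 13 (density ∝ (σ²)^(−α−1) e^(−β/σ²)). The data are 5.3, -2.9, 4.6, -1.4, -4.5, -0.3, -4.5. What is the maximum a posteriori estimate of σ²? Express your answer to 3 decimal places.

σ̂²_MAP = 10.816

Sum of squared deviations about the known mean: SS = (5.3−1)² + (-2.9−1)² + (4.6−1)² + (-1.4−1)² + (-4.5−1)² + (-0.3−1)² + (-4.5−1)² = 114.61.
The Normal likelihood contributes (σ²)^(−n/2) exp(−SS/(2σ²)), so the posterior is Inverse-Gamma(α + n/2, β + SS/2) = Inverse-Gamma(5.5, 70.305).
The mode of Inverse-Gamma(a, b) is b/(a+1) = 70.305/6.5 ≈ 10.816.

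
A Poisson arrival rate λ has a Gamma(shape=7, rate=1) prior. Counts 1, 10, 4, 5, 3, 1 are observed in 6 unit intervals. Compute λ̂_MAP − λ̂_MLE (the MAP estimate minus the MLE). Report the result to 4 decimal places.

MAP − MLE = 0.2857

Σxᵢ = 24. Posterior is Gamma(31, 7); MAP = (31−1)/7 = 30/7 ≈ 4.28571.
MLE = x̄ = 24/6 ≈ 4.00000.
Difference = 30/7 − 24/6 = 2/7 ≈ 0.2857.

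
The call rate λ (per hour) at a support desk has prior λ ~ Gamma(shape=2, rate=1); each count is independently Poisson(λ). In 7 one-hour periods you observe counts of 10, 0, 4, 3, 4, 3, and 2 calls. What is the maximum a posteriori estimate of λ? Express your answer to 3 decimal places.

λ̂_MAP = 3.375

Σxᵢ = 10+0+4+3+4+3+2 = 26, with n = 7.
Posterior ∝ λe^(−1λ) · λ^26e^(−7λ) = λ^27e^(−8λ), i.e. Gamma(shape=28, rate=8).
The mode of a Gamma(a, b) with a ≥ 1 (shape–rate) is (a−1)/b = 27/8 ≈ 3.375.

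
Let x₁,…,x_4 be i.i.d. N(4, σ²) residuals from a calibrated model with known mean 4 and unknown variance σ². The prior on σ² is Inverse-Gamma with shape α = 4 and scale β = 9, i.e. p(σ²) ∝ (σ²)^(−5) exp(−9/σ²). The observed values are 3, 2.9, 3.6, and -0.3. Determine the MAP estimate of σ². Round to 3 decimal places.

Sum of squared deviations about the known mean: SS = (3−4)² + (2.9−4)² + (3.6−4)² + (-0.3−4)² = 20.86.
The Normal likelihood contributes (σ²)^(−n/2) exp(−SS/(2σ²)), so the posterior is Inverse-Gamma(α + n/2, β + SS/2) = Inverse-Gamma(6, 19.43).
The mode of Inverse-Gamma(a, b) is b/(a+1) = 19.43/7 ≈ 2.776.

σ̂²_MAP = 2.776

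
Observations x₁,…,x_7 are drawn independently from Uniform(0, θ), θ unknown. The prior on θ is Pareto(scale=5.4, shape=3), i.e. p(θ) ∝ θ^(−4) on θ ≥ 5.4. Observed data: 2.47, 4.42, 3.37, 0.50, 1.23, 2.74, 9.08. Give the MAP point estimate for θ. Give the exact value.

The Uniform(0, θ) likelihood is θ^(−n) for θ ≥ max(xᵢ), zero otherwise. Here max(xᵢ) = 9.08.
Posterior ∝ θ^(−4) · θ^(−7) = θ^(−11) on θ ≥ max(5.4, 9.08) = 9.08.
This density is strictly decreasing in θ, so the posterior mode lies at the lower boundary of the support.

θ̂_MAP = 9.08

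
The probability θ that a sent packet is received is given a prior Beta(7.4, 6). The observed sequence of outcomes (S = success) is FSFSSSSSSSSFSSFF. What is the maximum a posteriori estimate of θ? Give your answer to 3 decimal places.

θ̂_MAP = 0.635

Prior: Beta(7.4, 6).
Data: 11 successes in 16 trials (from the sequence). The binomial likelihood contributes θ^11(1−θ)^5, so the posterior is Beta(7.4+11, 6+5) = Beta(18.4, 11).
For Beta(a, b) with a, b > 1 the mode is (a−1)/(a+b−2) = 17.4/27.4 ≈ 0.635.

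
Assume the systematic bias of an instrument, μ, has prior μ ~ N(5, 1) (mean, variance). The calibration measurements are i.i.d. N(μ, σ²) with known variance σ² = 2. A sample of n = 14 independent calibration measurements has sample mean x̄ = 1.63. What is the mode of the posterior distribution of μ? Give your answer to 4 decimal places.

n = 14, x̄ = 1.63.
For a Normal prior and Normal likelihood with known variance, the posterior is Normal; its mode equals its mean, the precision-weighted average.
Prior precision 1/σ₀² = 1/1 = 1; data precision n/σ² = 14/2 = 7.
μ̂ = (1·5 + 7·1.63) / (1 + 7) = 16.41/8 = 2.05125 ≈ 2.0513.

μ̂_MAP = 2.0513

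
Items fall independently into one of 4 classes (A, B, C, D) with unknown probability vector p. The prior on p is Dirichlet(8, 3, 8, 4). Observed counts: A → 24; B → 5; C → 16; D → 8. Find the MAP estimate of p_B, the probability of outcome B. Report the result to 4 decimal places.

The posterior is Dirichlet(αᵢ + nᵢ) = Dirichlet(32, 8, 24, 12).
For a Dirichlet(a₁,…,a_K) with all aᵢ > 1, the mode has j-th component (aⱼ − 1)/(Σaᵢ − K).
Here Σaᵢ = 76 and K = 4, so p_B = (8 − 1)/(76 − 4) = 7/72 ≈ 0.0972.

MAP estimate of p_B = 0.0972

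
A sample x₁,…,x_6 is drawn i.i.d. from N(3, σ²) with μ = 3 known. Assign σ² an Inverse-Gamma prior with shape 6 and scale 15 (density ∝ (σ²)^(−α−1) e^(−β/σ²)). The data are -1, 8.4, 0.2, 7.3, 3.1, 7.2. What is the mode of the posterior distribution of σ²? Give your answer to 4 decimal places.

σ̂²_MAP = 5.9570

Sum of squared deviations about the known mean: SS = (-1−3)² + (8.4−3)² + (0.2−3)² + (7.3−3)² + (3.1−3)² + (7.2−3)² = 89.14.
The Normal likelihood contributes (σ²)^(−n/2) exp(−SS/(2σ²)), so the posterior is Inverse-Gamma(α + n/2, β + SS/2) = Inverse-Gamma(9, 59.57).
The mode of Inverse-Gamma(a, b) is b/(a+1) = 59.57/10 ≈ 5.9570.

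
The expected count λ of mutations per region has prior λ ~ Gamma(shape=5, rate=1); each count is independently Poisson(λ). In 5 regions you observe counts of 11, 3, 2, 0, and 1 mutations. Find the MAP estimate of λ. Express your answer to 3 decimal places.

λ̂_MAP = 3.500

Σxᵢ = 11+3+2+0+1 = 17, with n = 5.
Posterior ∝ λ^4e^(−1λ) · λ^17e^(−5λ) = λ^21e^(−6λ), i.e. Gamma(shape=22, rate=6).
The mode of a Gamma(a, b) with a ≥ 1 (shape–rate) is (a−1)/b = 21/6 ≈ 3.500.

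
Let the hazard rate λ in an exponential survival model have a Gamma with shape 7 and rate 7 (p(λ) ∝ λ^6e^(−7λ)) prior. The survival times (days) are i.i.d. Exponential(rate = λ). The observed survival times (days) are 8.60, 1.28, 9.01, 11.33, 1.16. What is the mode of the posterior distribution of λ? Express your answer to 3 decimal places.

The Exponential(rate=λ) likelihood is ∝ λ^n e^(−λΣtᵢ). Here n = 5 and Σtᵢ = 8.60 + 1.28 + 9.01 + 11.33 + 1.16 = 31.38.
Posterior ∝ λ^6e^(−7λ) · λ^5e^(−31.38λ) = λ^11e^(−38.38λ), i.e. Gamma(12, 38.38).
Mode = (a−1)/b = 11/38.38 ≈ 0.287.

λ̂_MAP = 0.287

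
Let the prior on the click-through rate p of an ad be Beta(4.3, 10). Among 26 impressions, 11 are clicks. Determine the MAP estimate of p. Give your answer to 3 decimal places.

Prior: Beta(4.3, 10).
Data: 11 successes in 26 trials. The binomial likelihood contributes p^11(1−p)^15, so the posterior is Beta(4.3+11, 10+15) = Beta(15.3, 25).
For Beta(a, b) with a, b > 1 the mode is (a−1)/(a+b−2) = 14.3/38.3 ≈ 0.373.

p̂_MAP = 0.373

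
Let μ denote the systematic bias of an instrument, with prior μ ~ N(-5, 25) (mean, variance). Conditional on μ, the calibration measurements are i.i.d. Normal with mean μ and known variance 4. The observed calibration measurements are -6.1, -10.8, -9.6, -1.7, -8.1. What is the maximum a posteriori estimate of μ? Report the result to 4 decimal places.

μ̂_MAP = -7.1899

n = 5; x̄ = ((-6.1) + (-10.8) + (-9.6) + (-1.7) + (-8.1))/5 = -36.3/5 = -7.26.
For a Normal prior and Normal likelihood with known variance, the posterior is Normal; its mode equals its mean, the precision-weighted average.
Prior precision 1/σ₀² = 1/25 = 0.04; data precision n/σ² = 5/4 = 1.25.
μ̂ = (0.04·(-5) + 1.25·(-7.26)) / (0.04 + 1.25) = (-9.275)/1.29 = -1855/258 ≈ -7.1899.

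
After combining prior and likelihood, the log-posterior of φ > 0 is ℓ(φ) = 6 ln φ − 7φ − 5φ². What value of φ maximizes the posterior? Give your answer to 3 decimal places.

φ̂_MAP = 0.500

ℓ'(φ) = 6/φ − 7 − 10φ. Setting this to zero and multiplying by φ: 10φ² + 7φ − 6 = 0.
φ = (−7 + √(7² + 4·10·6)) / (2·10) = (−7 + √289) / 20 = (−7 + 17)/20 = 1/2.
ℓ''(φ) = −6/φ² − 10 < 0, confirming a maximum.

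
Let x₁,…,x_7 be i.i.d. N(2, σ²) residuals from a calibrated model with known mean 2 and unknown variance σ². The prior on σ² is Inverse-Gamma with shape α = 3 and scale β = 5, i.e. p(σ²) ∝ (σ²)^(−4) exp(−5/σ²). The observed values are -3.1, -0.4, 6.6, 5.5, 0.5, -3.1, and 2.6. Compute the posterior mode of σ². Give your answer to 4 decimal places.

Sum of squared deviations about the known mean: SS = (-3.1−2)² + (-0.4−2)² + (6.6−2)² + (5.5−2)² + (0.5−2)² + (-3.1−2)² + (2.6−2)² = 93.8.
The Normal likelihood contributes (σ²)^(−n/2) exp(−SS/(2σ²)), so the posterior is Inverse-Gamma(α + n/2, β + SS/2) = Inverse-Gamma(6.5, 51.9).
The mode of Inverse-Gamma(a, b) is b/(a+1) = 51.9/7.5 ≈ 6.9200.

σ̂²_MAP = 6.9200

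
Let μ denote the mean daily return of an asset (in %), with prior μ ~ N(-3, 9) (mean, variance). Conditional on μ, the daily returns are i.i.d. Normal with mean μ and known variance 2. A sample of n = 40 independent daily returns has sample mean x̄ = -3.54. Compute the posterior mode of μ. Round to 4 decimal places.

μ̂_MAP = -3.5370

n = 40, x̄ = -3.54.
For a Normal prior and Normal likelihood with known variance, the posterior is Normal; its mode equals its mean, the precision-weighted average.
Prior precision 1/σ₀² = 1/9; data precision n/σ² = 40/2 = 20.
μ̂ = ((1/9)·(-3) + 20·(-3.54)) / (1/9 + 20) = (-1067/15)/(181/9) = -3201/905 ≈ -3.5370.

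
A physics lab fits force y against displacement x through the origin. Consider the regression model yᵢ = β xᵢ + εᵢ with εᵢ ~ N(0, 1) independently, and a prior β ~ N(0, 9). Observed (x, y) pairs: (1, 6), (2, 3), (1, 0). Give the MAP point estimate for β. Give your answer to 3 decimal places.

β̂_MAP = 1.964

log p(β | y) = −Σ(yᵢ − βxᵢ)²/(2·1) − β²/(2·9) + const.
Setting the derivative to zero: Σxᵢ(yᵢ − βxᵢ)/1 − β/9 = 0, so β = Σxᵢyᵢ / (Σxᵢ² + σ²/τ²).
Σxᵢyᵢ = 1·6 + 2·3 + 1·0 = 12; Σxᵢ² = 6; σ²/τ² = 1/9.
β̂_MAP = 12 / (6 + 1/9) = 12/(55/9) = 108/55 ≈ 1.964.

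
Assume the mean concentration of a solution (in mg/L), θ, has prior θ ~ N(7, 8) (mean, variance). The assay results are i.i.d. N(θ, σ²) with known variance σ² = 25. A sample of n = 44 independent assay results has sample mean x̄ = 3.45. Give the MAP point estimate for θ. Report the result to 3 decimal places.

n = 44, x̄ = 3.45.
For a Normal prior and Normal likelihood with known variance, the posterior is Normal; its mode equals its mean, the precision-weighted average.
Prior precision 1/σ₀² = 1/8 = 0.125; data precision n/σ² = 44/25 = 1.76.
θ̂ = (0.125·7 + 1.76·3.45) / (0.125 + 1.76) = 6.947/1.885 = 6947/1885 ≈ 3.685.

θ̂_MAP = 3.685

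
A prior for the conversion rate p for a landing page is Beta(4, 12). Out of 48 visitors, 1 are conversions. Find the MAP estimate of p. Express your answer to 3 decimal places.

p̂_MAP = 0.065

Prior: Beta(4, 12).
Data: 1 success in 48 trials. The binomial likelihood contributes p(1−p)^47, so the posterior is Beta(4+1, 12+47) = Beta(5, 59).
For Beta(a, b) with a, b > 1 the mode is (a−1)/(a+b−2) = 4/62 ≈ 0.065.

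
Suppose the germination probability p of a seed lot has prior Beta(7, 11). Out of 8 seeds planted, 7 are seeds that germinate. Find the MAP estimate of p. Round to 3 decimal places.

p̂_MAP = 0.542

Prior: Beta(7, 11).
Data: 7 successes in 8 trials. The binomial likelihood contributes p^7(1−p)^1, so the posterior is Beta(7+7, 11+1) = Beta(14, 12).
For Beta(a, b) with a, b > 1 the mode is (a−1)/(a+b−2) = 13/24 ≈ 0.542.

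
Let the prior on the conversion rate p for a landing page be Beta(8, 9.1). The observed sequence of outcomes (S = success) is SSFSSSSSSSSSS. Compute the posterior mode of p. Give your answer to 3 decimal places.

Prior: Beta(8, 9.1).
Data: 12 successes in 13 trials (from the sequence). The binomial likelihood contributes p^12(1−p)^1, so the posterior is Beta(8+12, 9.1+1) = Beta(20, 10.1).
For Beta(a, b) with a, b > 1 the mode is (a−1)/(a+b−2) = 19/28.1 ≈ 0.676.

p̂_MAP = 0.676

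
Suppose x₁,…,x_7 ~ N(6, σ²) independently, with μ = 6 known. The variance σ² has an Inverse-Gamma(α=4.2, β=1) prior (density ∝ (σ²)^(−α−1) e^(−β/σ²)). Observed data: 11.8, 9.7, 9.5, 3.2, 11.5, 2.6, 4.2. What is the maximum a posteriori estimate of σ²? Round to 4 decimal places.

Sum of squared deviations about the known mean: SS = (11.8−6)² + (9.7−6)² + (9.5−6)² + (3.2−6)² + (11.5−6)² + (2.6−6)² + (4.2−6)² = 112.47.
The Normal likelihood contributes (σ²)^(−n/2) exp(−SS/(2σ²)), so the posterior is Inverse-Gamma(α + n/2, β + SS/2) = Inverse-Gamma(7.7, 57.235).
The mode of Inverse-Gamma(a, b) is b/(a+1) = 57.235/8.7 ≈ 6.5787.

σ̂²_MAP = 6.5787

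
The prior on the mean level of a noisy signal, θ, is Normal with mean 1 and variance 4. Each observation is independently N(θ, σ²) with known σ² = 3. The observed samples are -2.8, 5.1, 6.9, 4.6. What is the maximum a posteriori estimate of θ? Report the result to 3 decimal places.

n = 4; x̄ = ((-2.8) + 5.1 + 6.9 + 4.6)/4 = 13.8/4 = 3.45.
For a Normal prior and Normal likelihood with known variance, the posterior is Normal; its mode equals its mean, the precision-weighted average.
Prior precision 1/σ₀² = 1/4 = 0.25; data precision n/σ² = 4/3.
θ̂ = (0.25·1 + (4/3)·3.45) / (0.25 + 4/3) = 4.85/(19/12) = 291/95 ≈ 3.063.

θ̂_MAP = 3.063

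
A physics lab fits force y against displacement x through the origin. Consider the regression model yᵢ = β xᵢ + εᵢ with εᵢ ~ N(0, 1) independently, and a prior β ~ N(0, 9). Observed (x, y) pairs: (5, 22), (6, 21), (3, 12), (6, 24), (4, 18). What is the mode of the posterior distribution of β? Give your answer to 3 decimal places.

β̂_MAP = 3.996

log p(β | y) = −Σ(yᵢ − βxᵢ)²/(2·1) − β²/(2·9) + const.
Setting the derivative to zero: Σxᵢ(yᵢ − βxᵢ)/1 − β/9 = 0, so β = Σxᵢyᵢ / (Σxᵢ² + σ²/τ²).
Σxᵢyᵢ = 5·22 + 6·21 + 3·12 + 6·24 + 4·18 = 488; Σxᵢ² = 122; σ²/τ² = 1/9.
β̂_MAP = 488 / (122 + 1/9) = 488/(1099/9) = 4392/1099 ≈ 3.996.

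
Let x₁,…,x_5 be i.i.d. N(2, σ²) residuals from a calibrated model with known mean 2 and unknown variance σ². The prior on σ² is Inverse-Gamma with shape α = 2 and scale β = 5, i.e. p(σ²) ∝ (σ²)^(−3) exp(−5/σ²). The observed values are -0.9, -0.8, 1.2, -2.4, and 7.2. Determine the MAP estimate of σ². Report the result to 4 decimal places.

σ̂²_MAP = 6.6627

Sum of squared deviations about the known mean: SS = (-0.9−2)² + (-0.8−2)² + (1.2−2)² + (-2.4−2)² + (7.2−2)² = 63.29.
The Normal likelihood contributes (σ²)^(−n/2) exp(−SS/(2σ²)), so the posterior is Inverse-Gamma(α + n/2, β + SS/2) = Inverse-Gamma(4.5, 36.645).
The mode of Inverse-Gamma(a, b) is b/(a+1) = 36.645/5.5 ≈ 6.6627.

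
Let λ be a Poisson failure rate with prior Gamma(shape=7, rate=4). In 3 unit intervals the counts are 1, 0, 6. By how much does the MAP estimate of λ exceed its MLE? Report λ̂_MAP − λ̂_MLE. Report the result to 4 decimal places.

MAP − MLE = -0.4762

Σxᵢ = 7. Posterior is Gamma(14, 7); MAP = (14−1)/7 = 13/7 ≈ 1.85714.
MLE = x̄ = 7/3 ≈ 2.33333.
Difference = 13/7 − 7/3 = -10/21 ≈ -0.4762.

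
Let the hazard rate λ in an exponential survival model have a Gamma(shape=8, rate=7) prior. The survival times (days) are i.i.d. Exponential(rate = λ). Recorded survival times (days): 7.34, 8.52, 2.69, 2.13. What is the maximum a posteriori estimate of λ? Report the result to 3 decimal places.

The Exponential(rate=λ) likelihood is ∝ λ^n e^(−λΣtᵢ). Here n = 4 and Σtᵢ = 7.34 + 8.52 + 2.69 + 2.13 = 20.68.
Posterior ∝ λ^7e^(−7λ) · λ^4e^(−20.68λ) = λ^11e^(−27.68λ), i.e. Gamma(12, 27.68).
Mode = (a−1)/b = 11/27.68 ≈ 0.397.

λ̂_MAP = 0.397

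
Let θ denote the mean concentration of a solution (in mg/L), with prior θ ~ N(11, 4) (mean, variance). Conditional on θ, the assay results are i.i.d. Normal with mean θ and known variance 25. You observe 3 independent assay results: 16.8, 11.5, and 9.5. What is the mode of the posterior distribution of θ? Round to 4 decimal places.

θ̂_MAP = 11.5189

n = 3; x̄ = (16.8 + 11.5 + 9.5)/3 = 37.8/3 = 12.6.
For a Normal prior and Normal likelihood with known variance, the posterior is Normal; its mode equals its mean, the precision-weighted average.
Prior precision 1/σ₀² = 1/4 = 0.25; data precision n/σ² = 3/25 = 0.12.
θ̂ = (0.25·11 + 0.12·12.6) / (0.25 + 0.12) = 4.262/0.37 = 2131/185 ≈ 11.5189.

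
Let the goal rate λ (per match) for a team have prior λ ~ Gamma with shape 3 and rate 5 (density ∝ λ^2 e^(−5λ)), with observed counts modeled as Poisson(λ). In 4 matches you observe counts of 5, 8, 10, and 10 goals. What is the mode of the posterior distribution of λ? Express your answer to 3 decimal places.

Σxᵢ = 5+8+10+10 = 33, with n = 4.
Posterior ∝ λ^2e^(−5λ) · λ^33e^(−4λ) = λ^35e^(−9λ), i.e. Gamma(shape=36, rate=9).
The mode of a Gamma(a, b) with a ≥ 1 (shape–rate) is (a−1)/b = 35/9 ≈ 3.889.

λ̂_MAP = 3.889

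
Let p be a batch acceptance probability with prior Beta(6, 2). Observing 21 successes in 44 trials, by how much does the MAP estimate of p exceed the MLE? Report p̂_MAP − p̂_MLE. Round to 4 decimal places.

Posterior is Beta(27, 25); MAP = (27−1)/(52−2) = 26/50 ≈ 0.52000.
MLE ignores the prior: p̂_MLE = k/n = 21/44 ≈ 0.47727.
Difference = 26/50 − 21/44 = 47/1100 ≈ 0.0427.

MAP − MLE = 0.0427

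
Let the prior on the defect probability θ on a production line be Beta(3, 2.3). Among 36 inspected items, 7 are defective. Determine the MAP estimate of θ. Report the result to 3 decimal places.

θ̂_MAP = 0.229

Prior: Beta(3, 2.3).
Data: 7 successes in 36 trials. The binomial likelihood contributes θ^7(1−θ)^29, so the posterior is Beta(3+7, 2.3+29) = Beta(10, 31.3).
For Beta(a, b) with a, b > 1 the mode is (a−1)/(a+b−2) = 9/39.3 ≈ 0.229.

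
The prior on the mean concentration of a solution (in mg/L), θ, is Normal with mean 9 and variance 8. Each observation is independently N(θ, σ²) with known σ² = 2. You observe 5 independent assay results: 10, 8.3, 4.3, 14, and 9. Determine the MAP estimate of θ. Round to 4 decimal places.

θ̂_MAP = 9.1143

n = 5; x̄ = (10 + 8.3 + 4.3 + 14 + 9)/5 = 45.6/5 = 9.12.
For a Normal prior and Normal likelihood with known variance, the posterior is Normal; its mode equals its mean, the precision-weighted average.
Prior precision 1/σ₀² = 1/8 = 0.125; data precision n/σ² = 5/2 = 2.5.
θ̂ = (0.125·9 + 2.5·9.12) / (0.125 + 2.5) = 23.925/2.625 = 319/35 ≈ 9.1143.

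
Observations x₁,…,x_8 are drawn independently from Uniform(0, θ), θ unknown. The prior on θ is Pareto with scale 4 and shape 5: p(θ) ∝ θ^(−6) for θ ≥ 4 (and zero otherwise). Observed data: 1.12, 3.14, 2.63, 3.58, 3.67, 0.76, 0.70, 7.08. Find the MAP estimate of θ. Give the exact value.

The Uniform(0, θ) likelihood is θ^(−n) for θ ≥ max(xᵢ), zero otherwise. Here max(xᵢ) = 7.08.
Posterior ∝ θ^(−6) · θ^(−8) = θ^(−14) on θ ≥ max(4, 7.08) = 7.08.
This density is strictly decreasing in θ, so the posterior mode lies at the lower boundary of the support.

θ̂_MAP = 7.08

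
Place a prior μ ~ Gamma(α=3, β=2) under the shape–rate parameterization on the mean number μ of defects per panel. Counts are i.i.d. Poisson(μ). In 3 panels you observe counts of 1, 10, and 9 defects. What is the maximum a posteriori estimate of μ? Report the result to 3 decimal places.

μ̂_MAP = 4.400

Σxᵢ = 1+10+9 = 20, with n = 3.
Posterior ∝ μ^2e^(−2μ) · μ^20e^(−3μ) = μ^22e^(−5μ), i.e. Gamma(shape=23, rate=5).
The mode of a Gamma(a, b) with a ≥ 1 (shape–rate) is (a−1)/b = 22/5 ≈ 4.400.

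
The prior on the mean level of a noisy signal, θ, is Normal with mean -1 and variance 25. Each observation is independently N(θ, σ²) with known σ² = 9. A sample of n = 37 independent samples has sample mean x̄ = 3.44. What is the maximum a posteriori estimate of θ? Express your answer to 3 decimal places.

n = 37, x̄ = 3.44.
For a Normal prior and Normal likelihood with known variance, the posterior is Normal; its mode equals its mean, the precision-weighted average.
Prior precision 1/σ₀² = 1/25 = 0.04; data precision n/σ² = 37/9.
θ̂ = (0.04·(-1) + (37/9)·3.44) / (0.04 + 37/9) = (3173/225)/(934/225) = 3173/934 ≈ 3.397.

θ̂_MAP = 3.397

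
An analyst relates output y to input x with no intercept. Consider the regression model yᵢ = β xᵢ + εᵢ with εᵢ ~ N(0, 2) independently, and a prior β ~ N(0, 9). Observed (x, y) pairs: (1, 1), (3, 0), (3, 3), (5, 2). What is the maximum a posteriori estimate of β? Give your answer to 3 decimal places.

β̂_MAP = 0.452

log p(β | y) = −Σ(yᵢ − βxᵢ)²/(2·2) − β²/(2·9) + const.
Setting the derivative to zero: Σxᵢ(yᵢ − βxᵢ)/2 − β/9 = 0, so β = Σxᵢyᵢ / (Σxᵢ² + σ²/τ²).
Σxᵢyᵢ = 1·1 + 3·0 + 3·3 + 5·2 = 20; Σxᵢ² = 44; σ²/τ² = 2/9.
β̂_MAP = 20 / (44 + 2/9) = 20/(398/9) = 90/199 ≈ 0.452.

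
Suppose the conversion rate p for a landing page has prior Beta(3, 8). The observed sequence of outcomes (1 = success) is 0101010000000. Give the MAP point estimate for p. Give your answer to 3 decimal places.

Prior: Beta(3, 8).
Data: 3 successes in 13 trials (from the sequence). The binomial likelihood contributes p^3(1−p)^10, so the posterior is Beta(3+3, 8+10) = Beta(6, 18).
For Beta(a, b) with a, b > 1 the mode is (a−1)/(a+b−2) = 5/22 ≈ 0.227.

p̂_MAP = 0.227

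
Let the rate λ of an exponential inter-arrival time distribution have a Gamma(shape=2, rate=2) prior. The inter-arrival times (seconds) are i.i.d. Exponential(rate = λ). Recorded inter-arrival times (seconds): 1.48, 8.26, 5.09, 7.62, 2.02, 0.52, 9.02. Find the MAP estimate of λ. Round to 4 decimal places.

The Exponential(rate=λ) likelihood is ∝ λ^n e^(−λΣtᵢ). Here n = 7 and Σtᵢ = 1.48 + 8.26 + 5.09 + 7.62 + 2.02 + 0.52 + 9.02 = 34.01.
Posterior ∝ λe^(−2λ) · λ^7e^(−34.01λ) = λ^8e^(−36.01λ), i.e. Gamma(9, 36.01).
Mode = (a−1)/b = 8/36.01 ≈ 0.2222.

λ̂_MAP = 0.2222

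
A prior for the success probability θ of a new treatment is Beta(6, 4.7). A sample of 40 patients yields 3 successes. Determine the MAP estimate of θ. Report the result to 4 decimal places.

Prior: Beta(6, 4.7).
Data: 3 successes in 40 trials. The binomial likelihood contributes θ^3(1−θ)^37, so the posterior is Beta(6+3, 4.7+37) = Beta(9, 41.7).
For Beta(a, b) with a, b > 1 the mode is (a−1)/(a+b−2) = 8/48.7 ≈ 0.1643.

θ̂_MAP = 0.1643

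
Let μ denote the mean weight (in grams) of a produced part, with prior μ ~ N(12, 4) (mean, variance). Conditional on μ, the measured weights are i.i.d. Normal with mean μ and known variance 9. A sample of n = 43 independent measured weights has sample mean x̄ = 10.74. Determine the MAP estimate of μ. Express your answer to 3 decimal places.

n = 43, x̄ = 10.74.
For a Normal prior and Normal likelihood with known variance, the posterior is Normal; its mode equals its mean, the precision-weighted average.
Prior precision 1/σ₀² = 1/4 = 0.25; data precision n/σ² = 43/9.
μ̂ = (0.25·12 + (43/9)·10.74) / (0.25 + 43/9) = (8147/150)/(181/36) = 48882/4525 ≈ 10.803.

μ̂_MAP = 10.803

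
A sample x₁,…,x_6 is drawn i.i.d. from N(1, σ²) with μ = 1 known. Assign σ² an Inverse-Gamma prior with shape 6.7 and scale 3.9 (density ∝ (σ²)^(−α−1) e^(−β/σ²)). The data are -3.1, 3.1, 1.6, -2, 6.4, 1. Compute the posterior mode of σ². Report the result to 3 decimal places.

Sum of squared deviations about the known mean: SS = (-3.1−1)² + (3.1−1)² + (1.6−1)² + (-2−1)² + (6.4−1)² + (1−1)² = 59.74.
The Normal likelihood contributes (σ²)^(−n/2) exp(−SS/(2σ²)), so the posterior is Inverse-Gamma(α + n/2, β + SS/2) = Inverse-Gamma(9.7, 33.77).
The mode of Inverse-Gamma(a, b) is b/(a+1) = 33.77/10.7 ≈ 3.156.

σ̂²_MAP = 3.156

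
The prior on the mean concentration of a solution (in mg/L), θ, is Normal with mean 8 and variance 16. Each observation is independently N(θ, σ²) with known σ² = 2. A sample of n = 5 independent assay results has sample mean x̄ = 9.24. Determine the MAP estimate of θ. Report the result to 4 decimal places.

n = 5, x̄ = 9.24.
For a Normal prior and Normal likelihood with known variance, the posterior is Normal; its mode equals its mean, the precision-weighted average.
Prior precision 1/σ₀² = 1/16 = 0.0625; data precision n/σ² = 5/2 = 2.5.
θ̂ = (0.0625·8 + 2.5·9.24) / (0.0625 + 2.5) = 23.6/2.5625 = 1888/205 ≈ 9.2098.

θ̂_MAP = 9.2098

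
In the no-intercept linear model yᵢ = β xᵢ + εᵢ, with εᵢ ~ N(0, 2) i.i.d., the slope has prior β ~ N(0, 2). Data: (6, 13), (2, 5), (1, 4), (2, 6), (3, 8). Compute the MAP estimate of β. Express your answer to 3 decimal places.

β̂_MAP = 2.327

log p(β | y) = −Σ(yᵢ − βxᵢ)²/(2·2) − β²/(2·2) + const.
Setting the derivative to zero: Σxᵢ(yᵢ − βxᵢ)/2 − β/2 = 0, so β = Σxᵢyᵢ / (Σxᵢ² + σ²/τ²).
Σxᵢyᵢ = 6·13 + 2·5 + 1·4 + 2·6 + 3·8 = 128; Σxᵢ² = 54; σ²/τ² = 1.
β̂_MAP = 128 / (54 + 1) = 128/55 ≈ 2.327.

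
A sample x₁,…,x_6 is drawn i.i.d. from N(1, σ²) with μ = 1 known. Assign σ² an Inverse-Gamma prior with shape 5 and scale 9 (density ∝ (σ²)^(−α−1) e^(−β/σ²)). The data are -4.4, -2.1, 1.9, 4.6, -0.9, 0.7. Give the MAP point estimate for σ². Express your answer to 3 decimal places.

σ̂²_MAP = 4.124

Sum of squared deviations about the known mean: SS = (-4.4−1)² + (-2.1−1)² + (1.9−1)² + (4.6−1)² + (-0.9−1)² + (0.7−1)² = 56.24.
The Normal likelihood contributes (σ²)^(−n/2) exp(−SS/(2σ²)), so the posterior is Inverse-Gamma(α + n/2, β + SS/2) = Inverse-Gamma(8, 37.12).
The mode of Inverse-Gamma(a, b) is b/(a+1) = 37.12/9 ≈ 4.124.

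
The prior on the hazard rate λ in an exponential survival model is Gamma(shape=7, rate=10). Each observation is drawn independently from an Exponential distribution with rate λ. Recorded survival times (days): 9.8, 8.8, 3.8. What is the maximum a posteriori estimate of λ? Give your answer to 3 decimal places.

The Exponential(rate=λ) likelihood is ∝ λ^n e^(−λΣtᵢ). Here n = 3 and Σtᵢ = 9.8 + 8.8 + 3.8 = 22.4.
Posterior ∝ λ^6e^(−10λ) · λ^3e^(−22.4λ) = λ^9e^(−32.4λ), i.e. Gamma(10, 32.4).
Mode = (a−1)/b = 9/32.4 ≈ 0.278.

λ̂_MAP = 0.278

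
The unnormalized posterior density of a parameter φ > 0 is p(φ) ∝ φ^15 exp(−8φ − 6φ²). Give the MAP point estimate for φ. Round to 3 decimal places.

ℓ'(φ) = 15/φ − 8 − 12φ. Setting this to zero and multiplying by φ: 12φ² + 8φ − 15 = 0.
φ = (−8 + √(8² + 4·12·15)) / (2·12) = (−8 + √784) / 24 = (−8 + 28)/24 = 5/6.
ℓ''(φ) = −15/φ² − 12 < 0, confirming a maximum.

φ̂_MAP = 0.833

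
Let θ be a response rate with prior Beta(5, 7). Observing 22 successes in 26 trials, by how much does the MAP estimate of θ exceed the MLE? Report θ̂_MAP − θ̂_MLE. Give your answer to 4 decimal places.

MAP − MLE = -0.1239

Posterior is Beta(27, 11); MAP = (27−1)/(38−2) = 26/36 ≈ 0.72222.
MLE ignores the prior: θ̂_MLE = k/n = 22/26 ≈ 0.84615.
Difference = 26/36 − 22/26 = -29/234 ≈ -0.1239.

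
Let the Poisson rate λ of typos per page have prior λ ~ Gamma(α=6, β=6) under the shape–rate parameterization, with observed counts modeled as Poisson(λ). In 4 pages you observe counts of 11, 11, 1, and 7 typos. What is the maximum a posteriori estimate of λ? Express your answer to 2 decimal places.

λ̂_MAP = 3.50

Σxᵢ = 11+11+1+7 = 30, with n = 4.
Posterior ∝ λ^5e^(−6λ) · λ^30e^(−4λ) = λ^35e^(−10λ), i.e. Gamma(shape=36, rate=10).
The mode of a Gamma(a, b) with a ≥ 1 (shape–rate) is (a−1)/b = 35/10 ≈ 3.50.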